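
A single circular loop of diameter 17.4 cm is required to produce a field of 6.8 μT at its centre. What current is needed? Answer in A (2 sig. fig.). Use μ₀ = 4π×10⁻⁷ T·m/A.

At the centre of a circular loop B = μ₀I/(2R), so I = 2RB/μ₀.
With R = 0.087 m, I = 2 × 0.087 × 6.80×10⁻⁶ / (4π×10⁻⁷) = 0.942 A.

I ≈ 0.94 A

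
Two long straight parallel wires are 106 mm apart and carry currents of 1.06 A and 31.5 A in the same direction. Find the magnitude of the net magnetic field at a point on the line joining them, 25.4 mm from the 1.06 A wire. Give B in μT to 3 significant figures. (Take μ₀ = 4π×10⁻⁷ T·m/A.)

B ≈ 69.8 μT

Each long wire gives B = μ₀I/(2πd). Distances are d₁ = 0.0254 m and d₂ = 0.0806 m.
B₁ = 8.35×10⁻⁶ T, B₂ = 7.82×10⁻⁵ T.
Between parallel currents the two contributions point in opposite directions, so they subtract. B = |B₁ − B₂| = |8.35×10⁻⁶ − 7.82×10⁻⁵| = 6.98×10⁻⁵ T.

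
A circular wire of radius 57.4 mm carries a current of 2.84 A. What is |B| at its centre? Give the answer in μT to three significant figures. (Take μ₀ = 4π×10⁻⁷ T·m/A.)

At the centre of a circular loop the Biot–Savart law gives B = μ₀I/(2R).
B = (4π×10⁻⁷ × 2.84) / (2 × 0.0574) = 3.11×10⁻⁵ T.

B ≈ 31.1 μT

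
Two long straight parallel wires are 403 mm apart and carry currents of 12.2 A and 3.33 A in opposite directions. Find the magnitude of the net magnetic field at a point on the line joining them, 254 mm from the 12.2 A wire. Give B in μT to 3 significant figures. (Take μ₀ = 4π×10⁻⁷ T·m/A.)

B ≈ 14.1 μT

Each long wire gives B = μ₀I/(2πd). Distances are d₁ = 0.254 m and d₂ = 0.149 m.
B₁ = 9.61×10⁻⁶ T, B₂ = 4.47×10⁻⁶ T.
Between antiparallel currents both contributions point the same way, so they add. B = B₁ + B₂ = 9.61×10⁻⁶ + 4.47×10⁻⁶ = 1.41×10⁻⁵ T.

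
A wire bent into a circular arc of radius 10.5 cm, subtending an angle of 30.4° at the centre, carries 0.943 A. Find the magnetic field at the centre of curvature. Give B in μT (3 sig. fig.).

The Biot–Savart field of a circular arc at its centre is B = μ₀Iφ/(4πR), with φ = 0.5306 rad.
B = (4π×10⁻⁷ × 0.943 × 0.5306) / (4π × 0.105) = 4.77×10⁻⁷ T.

B ≈ 0.477 μT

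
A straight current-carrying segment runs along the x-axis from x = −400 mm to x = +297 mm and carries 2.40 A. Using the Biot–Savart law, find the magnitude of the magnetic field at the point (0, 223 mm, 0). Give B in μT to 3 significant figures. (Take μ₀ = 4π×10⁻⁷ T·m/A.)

For a finite straight segment, B = (μ₀I/4πd)(sinθ₁ + sinθ₂), where θ₁, θ₂ are the angles from the perpendicular to each end.
The perpendicular distance is d = 0.223 m; the end-offsets along the wire are a = 0.4 m and b = 0.297 m.
sinθ₁ = 0.4/√(0.4²+0.223²) = 0.8734; sinθ₂ = 0.297/√(0.297²+0.223²) = 0.7997.
B = (4π×10⁻⁷ × 2.40) / (4π × 0.223) × (0.8734 + 0.7997) = 1.80×10⁻⁶ T.

B ≈ 1.80 μT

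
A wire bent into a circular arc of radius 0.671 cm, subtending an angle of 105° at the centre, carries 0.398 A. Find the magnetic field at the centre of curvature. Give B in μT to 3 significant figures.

The Biot–Savart field of a circular arc at its centre is B = μ₀Iφ/(4πR), with φ = 1.833 rad.
B = (4π×10⁻⁷ × 0.398 × 1.833) / (4π × 0.00671) = 1.09×10⁻⁵ T.

B ≈ 10.9 μT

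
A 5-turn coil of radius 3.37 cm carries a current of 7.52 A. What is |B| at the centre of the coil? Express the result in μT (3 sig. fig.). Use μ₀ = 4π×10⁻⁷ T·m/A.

For an N-turn flat coil, B = Nμ₀I/(2R) with R = 0.0337 m.
B = 5 × 1.40×10⁻⁴ T = 7.01×10⁻⁴ T.

B ≈ 701 μT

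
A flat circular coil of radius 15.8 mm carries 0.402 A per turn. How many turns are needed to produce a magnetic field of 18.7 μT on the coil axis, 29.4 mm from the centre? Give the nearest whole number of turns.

For an N-turn coil, B = Nμ₀IR²/[2(R²+z²)^(3/2)]. A single turn gives B₁ = 1.70×10⁻⁶ T with R = 0.0158 m, z = 0.0294 m.
N = B/B₁ = 1.87×10⁻⁵ / 1.70×10⁻⁶ = 11.03.

N = 11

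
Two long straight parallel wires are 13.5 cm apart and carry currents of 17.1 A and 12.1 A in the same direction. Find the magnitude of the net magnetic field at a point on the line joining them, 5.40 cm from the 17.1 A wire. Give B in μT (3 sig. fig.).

B ≈ 33.5 μT

Each long wire gives B = μ₀I/(2πd). Distances are d₁ = 0.054 m and d₂ = 0.081 m.
B₁ = 6.33×10⁻⁵ T, B₂ = 2.99×10⁻⁵ T.
Between parallel currents the two contributions point in opposite directions, so they subtract. B = |B₁ − B₂| = |6.33×10⁻⁵ − 2.99×10⁻⁵| = 3.35×10⁻⁵ T.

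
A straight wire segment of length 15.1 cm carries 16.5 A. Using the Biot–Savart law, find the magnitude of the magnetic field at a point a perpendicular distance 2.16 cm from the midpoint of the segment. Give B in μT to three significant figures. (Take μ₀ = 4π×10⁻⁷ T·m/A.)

For a finite straight segment, B = (μ₀I/4πd)(sinθ₁ + sinθ₂), where θ₁, θ₂ are the angles from the perpendicular to each end.
The perpendicular from the point meets the wire at its midpoint, so each end is L/2 = 0.0755 m away along the wire.
sinθ₁ = 0.0755/√(0.0755²+0.0216²) = 0.9614; sinθ₂ = 0.0755/√(0.0755²+0.0216²) = 0.9614.
B = (4π×10⁻⁷ × 16.5) / (4π × 0.0216) × (0.9614 + 0.9614) = 1.47×10⁻⁴ T.

B ≈ 147 μT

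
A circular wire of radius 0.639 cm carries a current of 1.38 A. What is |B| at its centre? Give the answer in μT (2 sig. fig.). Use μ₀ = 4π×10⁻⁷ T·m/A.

B ≈ 140 μT

At the centre of a circular loop the Biot–Savart law gives B = μ₀I/(2R).
B = (4π×10⁻⁷ × 1.38) / (2 × 0.00639) = 1.36×10⁻⁴ T.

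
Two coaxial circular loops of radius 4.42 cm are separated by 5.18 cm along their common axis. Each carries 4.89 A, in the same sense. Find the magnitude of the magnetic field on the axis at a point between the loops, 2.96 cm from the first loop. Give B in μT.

B ≈ 89.5 μT

Each loop contributes B = μ₀IR²/[2(R²+z²)^(3/2)] on the axis, with z measured from that loop.
Loop 1 (z = 0.0296 m): B₁ = 3.99×10⁻⁵ T. Loop 2 (z = 0.0222 m): B₂ = 4.96×10⁻⁵ T.
The fields add: B = B₁ + B₂ = 8.95×10⁻⁵ T.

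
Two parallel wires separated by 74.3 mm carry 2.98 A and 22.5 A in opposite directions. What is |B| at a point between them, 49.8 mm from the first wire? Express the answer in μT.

B ≈ 196 μT

Each long wire gives B = μ₀I/(2πd). Distances are d₁ = 0.0498 m and d₂ = 0.0245 m.
B₁ = 1.20×10⁻⁵ T, B₂ = 1.84×10⁻⁴ T.
Between antiparallel currents both contributions point the same way, so they add. B = B₁ + B₂ = 1.20×10⁻⁵ + 1.84×10⁻⁴ = 1.96×10⁻⁴ T.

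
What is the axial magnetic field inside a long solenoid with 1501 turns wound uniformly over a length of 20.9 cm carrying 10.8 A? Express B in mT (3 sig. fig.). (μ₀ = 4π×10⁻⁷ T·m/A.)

Inside a long solenoid, B = μ₀nI with n = 7182 turns/m.
B = 4π×10⁻⁷ × 7182 × 10.8 = 9.75×10⁻² T.

B ≈ 97.5 mT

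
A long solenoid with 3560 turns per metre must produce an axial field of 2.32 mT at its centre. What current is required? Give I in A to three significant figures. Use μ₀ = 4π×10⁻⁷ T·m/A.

I ≈ 0.519 A

Inside a long solenoid B = μ₀nI with n = 3560 m⁻¹, so I = B/(μ₀n).
I = 2.32×10⁻³ / (4π×10⁻⁷ × 3560) = 0.519 A.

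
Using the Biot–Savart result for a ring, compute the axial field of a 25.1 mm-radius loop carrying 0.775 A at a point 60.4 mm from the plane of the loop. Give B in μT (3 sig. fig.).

B ≈ 1.10 μT

On the axis of a circular loop, B = μ₀IR² / [2(R²+z²)^(3/2)].
R² + z² = (0.0251)² + (0.0604)² = 0.004278 m², and (R²+z²)^(3/2) = 2.80×10⁻⁴ m³.
B = (4π×10⁻⁷ × 0.775 × 0.00063) / (2 × 2.80×10⁻⁴) = 1.10×10⁻⁶ T.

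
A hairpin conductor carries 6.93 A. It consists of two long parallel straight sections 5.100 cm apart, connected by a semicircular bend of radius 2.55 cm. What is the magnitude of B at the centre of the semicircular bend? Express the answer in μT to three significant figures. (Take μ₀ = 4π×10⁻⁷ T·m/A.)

B ≈ 140 μT

The semicircular arc contributes B_arc = μ₀I·π/(4πR) = μ₀I/(4R) = 8.54×10⁻⁵ T.
Each semi-infinite lead is at perpendicular distance R = 0.0255 m from the centre, with the perpendicular foot at its near end, so it contributes μ₀I/(4πR); both point the same way, together 5.44×10⁻⁵ T.
Arc and leads all point the same direction: B = 8.54×10⁻⁵ + 5.44×10⁻⁵ = 1.40×10⁻⁴ T.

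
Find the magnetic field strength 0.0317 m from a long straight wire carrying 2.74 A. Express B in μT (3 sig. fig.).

B ≈ 17.3 μT

For an infinitely long straight wire, B = μ₀I/(2πd).
B = (4π×10⁻⁷ × 2.74) / (2π × 0.0317) = 1.73×10⁻⁵ T.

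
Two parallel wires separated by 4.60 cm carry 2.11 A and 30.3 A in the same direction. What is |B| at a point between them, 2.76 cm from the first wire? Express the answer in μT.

B ≈ 314 μT

Each long wire gives B = μ₀I/(2πd). Distances are d₁ = 0.0276 m and d₂ = 0.0184 m.
B₁ = 1.53×10⁻⁵ T, B₂ = 3.29×10⁻⁴ T.
Between parallel currents the two contributions point in opposite directions, so they subtract. B = |B₁ − B₂| = |1.53×10⁻⁵ − 3.29×10⁻⁴| = 3.14×10⁻⁴ T.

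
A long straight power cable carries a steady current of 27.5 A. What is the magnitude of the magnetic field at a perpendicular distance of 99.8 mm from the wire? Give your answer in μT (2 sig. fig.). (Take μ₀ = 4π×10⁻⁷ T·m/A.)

B ≈ 55 μT

For an infinitely long straight wire, B = μ₀I/(2πd).
B = (4π×10⁻⁷ × 27.5) / (2π × 0.0998) = 5.51×10⁻⁵ T.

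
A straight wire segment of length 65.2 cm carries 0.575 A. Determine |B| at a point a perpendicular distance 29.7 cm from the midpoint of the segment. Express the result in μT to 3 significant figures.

B ≈ 0.286 μT

For a finite straight segment, B = (μ₀I/4πd)(sinθ₁ + sinθ₂), where θ₁, θ₂ are the angles from the perpendicular to each end.
The perpendicular from the point meets the wire at its midpoint, so each end is L/2 = 0.326 m away along the wire.
sinθ₁ = 0.326/√(0.326²+0.297²) = 0.7392; sinθ₂ = 0.326/√(0.326²+0.297²) = 0.7392.
B = (4π×10⁻⁷ × 0.575) / (4π × 0.297) × (0.7392 + 0.7392) = 2.86×10⁻⁷ T.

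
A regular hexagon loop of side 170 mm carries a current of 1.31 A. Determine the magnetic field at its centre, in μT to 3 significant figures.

B ≈ 5.34 μT

Each side is a finite straight segment at perpendicular distance d = a/(2 tan(π/6)) = 0.1472 m from the centre, with end-angles ±π/6.
One side contributes B₁ = (μ₀I/4πd)·2 sin(π/6) = 8.90×10⁻⁷ T.
All 6 sides add in the same direction: B = 6 × 8.90×10⁻⁷ = 5.34×10⁻⁶ T.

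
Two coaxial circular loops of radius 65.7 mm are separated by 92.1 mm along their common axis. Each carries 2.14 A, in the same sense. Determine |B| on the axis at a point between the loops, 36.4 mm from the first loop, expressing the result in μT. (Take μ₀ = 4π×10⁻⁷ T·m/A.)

B ≈ 22.8 μT

Each loop contributes B = μ₀IR²/[2(R²+z²)^(3/2)] on the axis, with z measured from that loop.
Loop 1 (z = 0.0364 m): B₁ = 1.37×10⁻⁵ T. Loop 2 (z = 0.0557 m): B₂ = 9.08×10⁻⁶ T.
The fields add: B = B₁ + B₂ = 2.28×10⁻⁵ T.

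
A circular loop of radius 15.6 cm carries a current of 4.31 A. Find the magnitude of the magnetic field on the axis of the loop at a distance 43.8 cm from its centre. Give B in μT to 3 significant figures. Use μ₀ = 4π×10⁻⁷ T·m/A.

On the axis of a circular loop, B = μ₀IR² / [2(R²+z²)^(3/2)].
R² + z² = (0.156)² + (0.438)² = 0.2162 m², and (R²+z²)^(3/2) = 0.101 m³.
B = (4π×10⁻⁷ × 4.31 × 0.02434) / (2 × 0.101) = 6.56×10⁻⁷ T.

B ≈ 0.656 μT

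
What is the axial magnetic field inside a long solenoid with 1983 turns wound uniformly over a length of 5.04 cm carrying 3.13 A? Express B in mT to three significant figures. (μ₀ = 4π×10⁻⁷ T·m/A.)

B ≈ 155 mT

Inside a long solenoid, B = μ₀nI with n = 3.935×10⁴ turns/m.
B = 4π×10⁻⁷ × 3.935×10⁴ × 3.13 = 0.155 T.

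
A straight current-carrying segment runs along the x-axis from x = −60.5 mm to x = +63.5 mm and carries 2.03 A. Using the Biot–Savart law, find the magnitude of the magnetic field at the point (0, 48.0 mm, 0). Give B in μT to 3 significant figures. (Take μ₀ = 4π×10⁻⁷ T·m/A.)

B ≈ 6.69 μT

For a finite straight segment, B = (μ₀I/4πd)(sinθ₁ + sinθ₂), where θ₁, θ₂ are the angles from the perpendicular to each end.
The perpendicular distance is d = 0.048 m; the end-offsets along the wire are a = 0.0605 m and b = 0.0635 m.
sinθ₁ = 0.0605/√(0.0605²+0.048²) = 0.7834; sinθ₂ = 0.0635/√(0.0635²+0.048²) = 0.7977.
B = (4π×10⁻⁷ × 2.03) / (4π × 0.048) × (0.7834 + 0.7977) = 6.69×10⁻⁶ T.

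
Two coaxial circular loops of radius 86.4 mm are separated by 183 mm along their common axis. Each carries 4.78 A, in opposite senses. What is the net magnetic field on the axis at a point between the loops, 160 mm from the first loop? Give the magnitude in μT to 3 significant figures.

Each loop contributes B = μ₀IR²/[2(R²+z²)^(3/2)] on the axis, with z measured from that loop.
Loop 1 (z = 0.16 m): B₁ = 3.73×10⁻⁶ T. Loop 2 (z = 0.023 m): B₂ = 3.14×10⁻⁵ T.
The fields oppose: B = |B₁ − B₂| = 2.76×10⁻⁵ T.

B ≈ 27.6 μT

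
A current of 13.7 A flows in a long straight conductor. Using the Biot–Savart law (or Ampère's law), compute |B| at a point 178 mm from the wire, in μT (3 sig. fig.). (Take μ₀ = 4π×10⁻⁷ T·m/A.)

For an infinitely long straight wire, B = μ₀I/(2πd).
B = (4π×10⁻⁷ × 13.7) / (2π × 0.178) = 1.54×10⁻⁵ T.

B ≈ 15.4 μT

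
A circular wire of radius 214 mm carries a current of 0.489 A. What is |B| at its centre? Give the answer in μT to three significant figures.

B ≈ 1.44 μT

At the centre of a circular loop the Biot–Savart law gives B = μ₀I/(2R).
B = (4π×10⁻⁷ × 0.489) / (2 × 0.214) = 1.44×10⁻⁶ T.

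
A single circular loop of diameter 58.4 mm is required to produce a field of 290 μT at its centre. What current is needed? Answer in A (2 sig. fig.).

At the centre of a circular loop B = μ₀I/(2R), so I = 2RB/μ₀.
With R = 0.0292 m, I = 2 × 0.0292 × 2.90×10⁻⁴ / (4π×10⁻⁷) = 13.5 A.

I ≈ 13 A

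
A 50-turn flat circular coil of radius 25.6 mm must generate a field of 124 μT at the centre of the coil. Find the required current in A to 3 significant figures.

For an N-turn coil, B = Nμ₀I/(2R) with R = 0.0256 m, so I = 2RB/(Nμ₀) = 2 × 0.0256 × 1.24×10⁻⁴ / (50 × 4π×10⁻⁷) = 0.101 A.

I ≈ 0.101 A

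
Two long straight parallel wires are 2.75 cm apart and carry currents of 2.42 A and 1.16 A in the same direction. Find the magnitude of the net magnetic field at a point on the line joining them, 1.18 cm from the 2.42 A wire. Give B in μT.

B ≈ 26.2 μT

Each long wire gives B = μ₀I/(2πd). Distances are d₁ = 0.0118 m and d₂ = 0.0157 m.
B₁ = 4.10×10⁻⁵ T, B₂ = 1.48×10⁻⁵ T.
Between parallel currents the two contributions point in opposite directions, so they subtract. B = |B₁ − B₂| = |4.10×10⁻⁵ − 1.48×10⁻⁵| = 2.62×10⁻⁵ T.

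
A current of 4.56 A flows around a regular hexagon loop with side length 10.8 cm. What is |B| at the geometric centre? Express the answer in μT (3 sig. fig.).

B ≈ 29.3 μT

Each side is a finite straight segment at perpendicular distance d = a/(2 tan(π/6)) = 0.09353 m from the centre, with end-angles ±π/6.
One side contributes B₁ = (μ₀I/4πd)·2 sin(π/6) = 4.88×10⁻⁶ T.
All 6 sides add in the same direction: B = 6 × 4.88×10⁻⁶ = 2.93×10⁻⁵ T.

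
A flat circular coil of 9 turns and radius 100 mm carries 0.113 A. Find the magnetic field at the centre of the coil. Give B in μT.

B ≈ 6.39 μT

For an N-turn flat coil, B = Nμ₀I/(2R) with R = 0.1 m.
B = 9 × 7.10×10⁻⁷ T = 6.39×10⁻⁶ T.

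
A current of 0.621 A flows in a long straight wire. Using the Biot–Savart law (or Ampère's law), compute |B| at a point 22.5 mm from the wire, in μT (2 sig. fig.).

For an infinitely long straight wire, B = μ₀I/(2πd).
B = (4π×10⁻⁷ × 0.621) / (2π × 0.0225) = 5.52×10⁻⁶ T.

B ≈ 5.5 μT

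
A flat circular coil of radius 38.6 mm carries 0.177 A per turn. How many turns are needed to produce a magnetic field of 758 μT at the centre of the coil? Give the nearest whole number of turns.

N = 263

For an N-turn coil, B = Nμ₀I/(2R). A single turn gives B₁ = 2.88×10⁻⁶ T with R = 0.0386 m.
N = B/B₁ = 7.58×10⁻⁴ / 2.88×10⁻⁶ = 263.09.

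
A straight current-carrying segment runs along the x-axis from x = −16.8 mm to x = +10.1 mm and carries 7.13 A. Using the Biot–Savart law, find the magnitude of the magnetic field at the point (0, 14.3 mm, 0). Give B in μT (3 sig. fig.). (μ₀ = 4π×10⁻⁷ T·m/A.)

B ≈ 66.7 μT

For a finite straight segment, B = (μ₀I/4πd)(sinθ₁ + sinθ₂), where θ₁, θ₂ are the angles from the perpendicular to each end.
The perpendicular distance is d = 0.0143 m; the end-offsets along the wire are a = 0.0168 m and b = 0.0101 m.
sinθ₁ = 0.0168/√(0.0168²+0.0143²) = 0.7615; sinθ₂ = 0.0101/√(0.0101²+0.0143²) = 0.5769.
B = (4π×10⁻⁷ × 7.13) / (4π × 0.0143) × (0.7615 + 0.5769) = 6.67×10⁻⁵ T.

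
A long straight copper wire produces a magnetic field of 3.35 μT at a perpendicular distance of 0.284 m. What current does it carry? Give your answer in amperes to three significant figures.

For a long straight wire B = μ₀I/(2πd), so I = 2πdB/μ₀.
I = 2π × 0.284 × 3.35×10⁻⁶ / (4π×10⁻⁷) = 4.76 A.

I ≈ 4.76 A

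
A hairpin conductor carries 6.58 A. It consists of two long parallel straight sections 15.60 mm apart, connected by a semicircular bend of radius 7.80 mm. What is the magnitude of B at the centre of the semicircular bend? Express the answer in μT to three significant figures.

The semicircular arc contributes B_arc = μ₀I·π/(4πR) = μ₀I/(4R) = 2.65×10⁻⁴ T.
Each semi-infinite lead is at perpendicular distance R = 0.0078 m from the centre, with the perpendicular foot at its near end, so it contributes μ₀I/(4πR); both point the same way, together 1.69×10⁻⁴ T.
Arc and leads all point the same direction: B = 2.65×10⁻⁴ + 1.69×10⁻⁴ = 4.34×10⁻⁴ T.

B ≈ 434 μT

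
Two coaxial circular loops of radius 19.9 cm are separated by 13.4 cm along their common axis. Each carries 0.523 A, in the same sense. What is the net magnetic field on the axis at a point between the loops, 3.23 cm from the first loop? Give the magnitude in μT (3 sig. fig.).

Each loop contributes B = μ₀IR²/[2(R²+z²)^(3/2)] on the axis, with z measured from that loop.
Loop 1 (z = 0.0323 m): B₁ = 1.59×10⁻⁶ T. Loop 2 (z = 0.1017 m): B₂ = 1.17×10⁻⁶ T.
The fields add: B = B₁ + B₂ = 2.75×10⁻⁶ T.

B ≈ 2.75 μT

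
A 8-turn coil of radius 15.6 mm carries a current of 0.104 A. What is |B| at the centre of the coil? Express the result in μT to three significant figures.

B ≈ 33.5 μT

For an N-turn flat coil, B = Nμ₀I/(2R) with R = 0.0156 m.
B = 8 × 4.19×10⁻⁶ T = 3.35×10⁻⁵ T.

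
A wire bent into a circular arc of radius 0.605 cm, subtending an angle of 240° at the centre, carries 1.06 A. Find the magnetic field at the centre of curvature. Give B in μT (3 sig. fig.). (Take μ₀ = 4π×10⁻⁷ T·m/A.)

B ≈ 73.4 μT

The Biot–Savart field of a circular arc at its centre is B = μ₀Iφ/(4πR), with φ = 4.189 rad.
B = (4π×10⁻⁷ × 1.06 × 4.189) / (4π × 0.00605) = 7.34×10⁻⁵ T.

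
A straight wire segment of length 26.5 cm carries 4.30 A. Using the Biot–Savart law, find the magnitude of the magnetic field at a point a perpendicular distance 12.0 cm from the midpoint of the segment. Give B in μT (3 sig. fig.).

B ≈ 5.31 μT

For a finite straight segment, B = (μ₀I/4πd)(sinθ₁ + sinθ₂), where θ₁, θ₂ are the angles from the perpendicular to each end.
The perpendicular from the point meets the wire at its midpoint, so each end is L/2 = 0.1325 m away along the wire.
sinθ₁ = 0.1325/√(0.1325²+0.12²) = 0.7412; sinθ₂ = 0.1325/√(0.1325²+0.12²) = 0.7412.
B = (4π×10⁻⁷ × 4.30) / (4π × 0.12) × (0.7412 + 0.7412) = 5.31×10⁻⁶ T.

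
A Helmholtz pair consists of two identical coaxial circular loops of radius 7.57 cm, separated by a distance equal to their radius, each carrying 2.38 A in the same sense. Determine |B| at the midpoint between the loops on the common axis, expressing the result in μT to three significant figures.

Each loop contributes B = μ₀IR²/[2(R²+z²)^(3/2)] on the axis, with z measured from that loop.
Loop 1 (z = 0.03785 m): B₁ = 1.41×10⁻⁵ T. Loop 2 (z = 0.03785 m): B₂ = 1.41×10⁻⁵ T.
The fields add: B = B₁ + B₂ = 2.83×10⁻⁵ T.

B ≈ 28.3 μT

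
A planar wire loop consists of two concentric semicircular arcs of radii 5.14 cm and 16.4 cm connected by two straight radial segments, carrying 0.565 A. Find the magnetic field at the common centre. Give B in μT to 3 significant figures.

B ≈ 2.37 μT

The radial connectors point toward the centre, so dl × r̂ = 0 and they contribute nothing.
Each semicircle gives μ₀I/(4R): inner arc 3.45×10⁻⁶ T, outer arc 1.08×10⁻⁶ T.
The two arcs carry current in opposite angular senses, so their fields oppose: B = |3.45×10⁻⁶ − 1.08×10⁻⁶| = 2.37×10⁻⁶ T.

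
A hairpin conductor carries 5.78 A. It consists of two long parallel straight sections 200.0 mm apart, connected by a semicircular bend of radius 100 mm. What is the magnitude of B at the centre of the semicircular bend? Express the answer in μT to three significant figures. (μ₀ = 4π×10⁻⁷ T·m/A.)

The semicircular arc contributes B_arc = μ₀I·π/(4πR) = μ₀I/(4R) = 1.82×10⁻⁵ T.
Each semi-infinite lead is at perpendicular distance R = 0.1 m from the centre, with the perpendicular foot at its near end, so it contributes μ₀I/(4πR); both point the same way, together 1.16×10⁻⁵ T.
Arc and leads all point the same direction: B = 1.82×10⁻⁵ + 1.16×10⁻⁵ = 2.97×10⁻⁵ T.

B ≈ 29.7 μT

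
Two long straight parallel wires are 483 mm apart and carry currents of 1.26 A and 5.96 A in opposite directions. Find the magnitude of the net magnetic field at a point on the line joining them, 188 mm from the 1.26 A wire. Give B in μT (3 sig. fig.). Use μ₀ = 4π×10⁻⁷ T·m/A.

B ≈ 5.38 μT

Each long wire gives B = μ₀I/(2πd). Distances are d₁ = 0.188 m and d₂ = 0.295 m.
B₁ = 1.34×10⁻⁶ T, B₂ = 4.04×10⁻⁶ T.
Between antiparallel currents both contributions point the same way, so they add. B = B₁ + B₂ = 1.34×10⁻⁶ + 4.04×10⁻⁶ = 5.38×10⁻⁶ T.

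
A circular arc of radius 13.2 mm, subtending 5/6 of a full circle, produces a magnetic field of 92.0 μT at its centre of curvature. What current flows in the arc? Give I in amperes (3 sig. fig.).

For a circular arc, B = μ₀Iφ/(4πR) with φ in radians; here φ = 5.236 rad.
So I = 4πRB/(μ₀φ) = 4π × 0.0132 × 9.20×10⁻⁵ / (4π×10⁻⁷ × 5.236) = 2.32 A.

I ≈ 2.32 A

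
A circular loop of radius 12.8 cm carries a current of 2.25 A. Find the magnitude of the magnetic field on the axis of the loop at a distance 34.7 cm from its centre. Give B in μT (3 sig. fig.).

B ≈ 0.458 μT

On the axis of a circular loop, B = μ₀IR² / [2(R²+z²)^(3/2)].
R² + z² = (0.128)² + (0.347)² = 0.1368 m², and (R²+z²)^(3/2) = 5.06×10⁻² m³.
B = (4π×10⁻⁷ × 2.25 × 0.01638) / (2 × 5.06×10⁻²) = 4.58×10⁻⁷ T.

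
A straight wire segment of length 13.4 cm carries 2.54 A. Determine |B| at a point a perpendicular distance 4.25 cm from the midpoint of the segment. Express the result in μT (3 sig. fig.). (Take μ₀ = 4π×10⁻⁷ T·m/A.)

For a finite straight segment, B = (μ₀I/4πd)(sinθ₁ + sinθ₂), where θ₁, θ₂ are the angles from the perpendicular to each end.
The perpendicular from the point meets the wire at its midpoint, so each end is L/2 = 0.067 m away along the wire.
sinθ₁ = 0.067/√(0.067²+0.0425²) = 0.8444; sinθ₂ = 0.067/√(0.067²+0.0425²) = 0.8444.
B = (4π×10⁻⁷ × 2.54) / (4π × 0.0425) × (0.8444 + 0.8444) = 1.01×10⁻⁵ T.

B ≈ 10.1 μT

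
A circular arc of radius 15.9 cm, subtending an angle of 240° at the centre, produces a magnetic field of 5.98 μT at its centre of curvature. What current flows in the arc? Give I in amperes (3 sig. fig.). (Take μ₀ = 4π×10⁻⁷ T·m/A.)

I ≈ 2.27 A

For a circular arc, B = μ₀Iφ/(4πR) with φ in radians; here φ = 4.189 rad.
So I = 4πRB/(μ₀φ) = 4π × 0.159 × 5.98×10⁻⁶ / (4π×10⁻⁷ × 4.189) = 2.27 A.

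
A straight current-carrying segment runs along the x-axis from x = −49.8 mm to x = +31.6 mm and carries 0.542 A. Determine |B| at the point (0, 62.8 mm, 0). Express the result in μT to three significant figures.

For a finite straight segment, B = (μ₀I/4πd)(sinθ₁ + sinθ₂), where θ₁, θ₂ are the angles from the perpendicular to each end.
The perpendicular distance is d = 0.0628 m; the end-offsets along the wire are a = 0.0498 m and b = 0.0316 m.
sinθ₁ = 0.0498/√(0.0498²+0.0628²) = 0.6213; sinθ₂ = 0.0316/√(0.0316²+0.0628²) = 0.4495.
B = (4π×10⁻⁷ × 0.542) / (4π × 0.0628) × (0.6213 + 0.4495) = 9.24×10⁻⁷ T.

B ≈ 0.924 μT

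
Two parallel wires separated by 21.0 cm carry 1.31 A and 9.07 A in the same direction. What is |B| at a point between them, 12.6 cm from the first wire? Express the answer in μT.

Each long wire gives B = μ₀I/(2πd). Distances are d₁ = 0.126 m and d₂ = 0.084 m.
B₁ = 2.08×10⁻⁶ T, B₂ = 2.16×10⁻⁵ T.
Between parallel currents the two contributions point in opposite directions, so they subtract. B = |B₁ − B₂| = |2.08×10⁻⁶ − 2.16×10⁻⁵| = 1.95×10⁻⁵ T.

B ≈ 19.5 μT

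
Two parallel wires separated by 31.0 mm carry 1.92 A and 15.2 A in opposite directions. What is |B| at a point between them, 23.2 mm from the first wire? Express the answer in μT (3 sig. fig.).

Each long wire gives B = μ₀I/(2πd). Distances are d₁ = 0.0232 m and d₂ = 0.0078 m.
B₁ = 1.66×10⁻⁵ T, B₂ = 3.90×10⁻⁴ T.
Between antiparallel currents both contributions point the same way, so they add. B = B₁ + B₂ = 1.66×10⁻⁵ + 3.90×10⁻⁴ = 4.06×10⁻⁴ T.

B ≈ 406 μT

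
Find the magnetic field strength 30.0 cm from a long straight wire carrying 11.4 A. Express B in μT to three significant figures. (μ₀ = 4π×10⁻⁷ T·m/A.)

B ≈ 7.60 μT

For an infinitely long straight wire, B = μ₀I/(2πd).
B = (4π×10⁻⁷ × 11.4) / (2π × 0.3) = 7.60×10⁻⁶ T.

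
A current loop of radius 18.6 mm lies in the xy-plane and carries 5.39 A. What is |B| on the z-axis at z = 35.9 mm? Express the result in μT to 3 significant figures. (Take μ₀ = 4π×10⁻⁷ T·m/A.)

B ≈ 17.7 μT

On the axis of a circular loop, B = μ₀IR² / [2(R²+z²)^(3/2)].
R² + z² = (0.0186)² + (0.0359)² = 0.001635 m², and (R²+z²)^(3/2) = 6.61×10⁻⁵ m³.
B = (4π×10⁻⁷ × 5.39 × 0.000346) / (2 × 6.61×10⁻⁵) = 1.77×10⁻⁵ T.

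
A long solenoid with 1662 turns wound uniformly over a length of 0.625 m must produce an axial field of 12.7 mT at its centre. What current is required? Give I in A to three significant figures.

I ≈ 3.80 A

Inside a long solenoid B = μ₀nI with n = 2659 m⁻¹, so I = B/(μ₀n).
I = 1.27×10⁻² / (4π×10⁻⁷ × 2659) = 3.80 A.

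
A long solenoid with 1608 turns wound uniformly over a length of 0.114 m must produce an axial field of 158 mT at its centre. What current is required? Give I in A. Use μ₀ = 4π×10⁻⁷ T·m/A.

Inside a long solenoid B = μ₀nI with n = 1.411×10⁴ m⁻¹, so I = B/(μ₀n).
I = 0.158 / (4π×10⁻⁷ × 1.411×10⁴) = 8.91 A.

I ≈ 8.91 A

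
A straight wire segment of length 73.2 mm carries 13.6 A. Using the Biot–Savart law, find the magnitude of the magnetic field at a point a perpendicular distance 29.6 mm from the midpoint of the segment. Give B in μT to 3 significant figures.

For a finite straight segment, B = (μ₀I/4πd)(sinθ₁ + sinθ₂), where θ₁, θ₂ are the angles from the perpendicular to each end.
The perpendicular from the point meets the wire at its midpoint, so each end is L/2 = 0.0366 m away along the wire.
sinθ₁ = 0.0366/√(0.0366²+0.0296²) = 0.7775; sinθ₂ = 0.0366/√(0.0366²+0.0296²) = 0.7775.
B = (4π×10⁻⁷ × 13.6) / (4π × 0.0296) × (0.7775 + 0.7775) = 7.14×10⁻⁵ T.

B ≈ 71.4 μT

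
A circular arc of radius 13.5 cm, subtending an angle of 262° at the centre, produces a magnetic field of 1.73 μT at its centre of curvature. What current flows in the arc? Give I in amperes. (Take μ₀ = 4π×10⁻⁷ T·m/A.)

I ≈ 0.511 A

For a circular arc, B = μ₀Iφ/(4πR) with φ in radians; here φ = 4.573 rad.
So I = 4πRB/(μ₀φ) = 4π × 0.135 × 1.73×10⁻⁶ / (4π×10⁻⁷ × 4.573) = 0.511 A.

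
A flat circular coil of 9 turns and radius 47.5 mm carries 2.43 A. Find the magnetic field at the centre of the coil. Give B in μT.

For an N-turn flat coil, B = Nμ₀I/(2R) with R = 0.0475 m.
B = 9 × 3.21×10⁻⁵ T = 2.89×10⁻⁴ T.

B ≈ 289 μT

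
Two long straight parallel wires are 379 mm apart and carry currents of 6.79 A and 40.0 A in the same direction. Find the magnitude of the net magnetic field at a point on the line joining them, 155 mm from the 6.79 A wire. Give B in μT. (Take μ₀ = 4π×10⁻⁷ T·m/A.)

B ≈ 27.0 μT

Each long wire gives B = μ₀I/(2πd). Distances are d₁ = 0.155 m and d₂ = 0.224 m.
B₁ = 8.76×10⁻⁶ T, B₂ = 3.57×10⁻⁵ T.
Between parallel currents the two contributions point in opposite directions, so they subtract. B = |B₁ − B₂| = |8.76×10⁻⁶ − 3.57×10⁻⁵| = 2.70×10⁻⁵ T.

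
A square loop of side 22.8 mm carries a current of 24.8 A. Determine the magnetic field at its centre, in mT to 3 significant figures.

Each side is a finite straight segment at perpendicular distance d = a/(2 tan(π/4)) = 0.0114 m from the centre, with end-angles ±π/4.
One side contributes B₁ = (μ₀I/4πd)·2 sin(π/4) = 3.08×10⁻⁴ T.
All 4 sides add in the same direction: B = 4 × 3.08×10⁻⁴ = 1.23×10⁻³ T.

B ≈ 1.23 mT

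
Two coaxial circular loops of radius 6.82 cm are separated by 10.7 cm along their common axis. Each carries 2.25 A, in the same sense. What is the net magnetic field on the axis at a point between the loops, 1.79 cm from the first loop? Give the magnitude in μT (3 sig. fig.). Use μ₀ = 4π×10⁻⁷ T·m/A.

B ≈ 23.4 μT

Each loop contributes B = μ₀IR²/[2(R²+z²)^(3/2)] on the axis, with z measured from that loop.
Loop 1 (z = 0.0179 m): B₁ = 1.88×10⁻⁵ T. Loop 2 (z = 0.0891 m): B₂ = 4.65×10⁻⁶ T.
The fields add: B = B₁ + B₂ = 2.34×10⁻⁵ T.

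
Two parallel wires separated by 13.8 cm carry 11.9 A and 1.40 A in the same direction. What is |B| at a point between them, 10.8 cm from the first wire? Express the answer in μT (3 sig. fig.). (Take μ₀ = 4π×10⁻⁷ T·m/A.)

B ≈ 12.7 μT

Each long wire gives B = μ₀I/(2πd). Distances are d₁ = 0.108 m and d₂ = 0.03 m.
B₁ = 2.20×10⁻⁵ T, B₂ = 9.33×10⁻⁶ T.
Between parallel currents the two contributions point in opposite directions, so they subtract. B = |B₁ − B₂| = |2.20×10⁻⁵ − 9.33×10⁻⁶| = 1.27×10⁻⁵ T.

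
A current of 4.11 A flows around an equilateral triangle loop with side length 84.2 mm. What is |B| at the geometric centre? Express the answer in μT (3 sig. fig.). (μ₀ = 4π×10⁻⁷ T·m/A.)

Each side is a finite straight segment at perpendicular distance d = a/(2 tan(π/3)) = 0.02431 m from the centre, with end-angles ±π/3.
One side contributes B₁ = (μ₀I/4πd)·2 sin(π/3) = 2.93×10⁻⁵ T.
All 3 sides add in the same direction: B = 3 × 2.93×10⁻⁵ = 8.79×10⁻⁵ T.

B ≈ 87.9 μT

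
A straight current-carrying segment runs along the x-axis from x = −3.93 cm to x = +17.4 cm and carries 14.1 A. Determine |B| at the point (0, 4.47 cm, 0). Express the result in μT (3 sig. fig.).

B ≈ 51.4 μT

For a finite straight segment, B = (μ₀I/4πd)(sinθ₁ + sinθ₂), where θ₁, θ₂ are the angles from the perpendicular to each end.
The perpendicular distance is d = 0.0447 m; the end-offsets along the wire are a = 0.0393 m and b = 0.174 m.
sinθ₁ = 0.0393/√(0.0393²+0.0447²) = 0.6603; sinθ₂ = 0.174/√(0.174²+0.0447²) = 0.9686.
B = (4π×10⁻⁷ × 14.1) / (4π × 0.0447) × (0.6603 + 0.9686) = 5.14×10⁻⁵ T.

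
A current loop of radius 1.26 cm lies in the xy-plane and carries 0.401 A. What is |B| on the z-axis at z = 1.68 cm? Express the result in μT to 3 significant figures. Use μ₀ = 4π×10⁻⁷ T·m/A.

On the axis of a circular loop, B = μ₀IR² / [2(R²+z²)^(3/2)].
R² + z² = (0.0126)² + (0.0168)² = 0.000441 m², and (R²+z²)^(3/2) = 9.26×10⁻⁶ m³.
B = (4π×10⁻⁷ × 0.401 × 0.0001588) / (2 × 9.26×10⁻⁶) = 4.32×10⁻⁶ T.

B ≈ 4.32 μT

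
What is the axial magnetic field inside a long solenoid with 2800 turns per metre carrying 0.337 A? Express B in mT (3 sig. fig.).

Inside a long solenoid, B = μ₀nI with n = 2800 turns/m.
B = 4π×10⁻⁷ × 2800 × 0.337 = 1.19×10⁻³ T.

B ≈ 1.19 mT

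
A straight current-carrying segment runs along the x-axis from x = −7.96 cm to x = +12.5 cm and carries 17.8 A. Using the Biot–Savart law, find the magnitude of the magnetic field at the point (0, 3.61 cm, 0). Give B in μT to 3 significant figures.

For a finite straight segment, B = (μ₀I/4πd)(sinθ₁ + sinθ₂), where θ₁, θ₂ are the angles from the perpendicular to each end.
The perpendicular distance is d = 0.0361 m; the end-offsets along the wire are a = 0.0796 m and b = 0.125 m.
sinθ₁ = 0.0796/√(0.0796²+0.0361²) = 0.9107; sinθ₂ = 0.125/√(0.125²+0.0361²) = 0.9607.
B = (4π×10⁻⁷ × 17.8) / (4π × 0.0361) × (0.9107 + 0.9607) = 9.23×10⁻⁵ T.

B ≈ 92.3 μT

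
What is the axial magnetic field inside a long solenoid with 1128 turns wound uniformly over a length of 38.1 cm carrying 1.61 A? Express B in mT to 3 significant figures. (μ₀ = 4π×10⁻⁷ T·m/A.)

B ≈ 5.99 mT

Inside a long solenoid, B = μ₀nI with n = 2961 turns/m.
B = 4π×10⁻⁷ × 2961 × 1.61 = 5.99×10⁻³ T.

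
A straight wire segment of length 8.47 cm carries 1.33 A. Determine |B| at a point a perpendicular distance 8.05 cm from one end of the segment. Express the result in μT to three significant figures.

B ≈ 1.20 μT

For a finite straight segment, B = (μ₀I/4πd)(sinθ₁ + sinθ₂), where θ₁, θ₂ are the angles from the perpendicular to each end.
The perpendicular foot is at one end, so the two end-offsets along the wire are 0 and L = 0.0847 m.
sinθ₁ = 0/√(0²+0.0805²) = 0.0000; sinθ₂ = 0.0847/√(0.0847²+0.0805²) = 0.7248.
B = (4π×10⁻⁷ × 1.33) / (4π × 0.0805) × (0.0000 + 0.7248) = 1.20×10⁻⁶ T.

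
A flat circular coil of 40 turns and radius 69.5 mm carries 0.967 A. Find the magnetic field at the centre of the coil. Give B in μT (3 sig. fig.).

For an N-turn flat coil, B = Nμ₀I/(2R) with R = 0.0695 m.
B = 40 × 8.74×10⁻⁶ T = 3.50×10⁻⁴ T.

B ≈ 350 μT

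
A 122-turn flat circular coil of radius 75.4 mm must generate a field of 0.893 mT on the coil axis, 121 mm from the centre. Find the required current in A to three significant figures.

I ≈ 5.94 A

For an N-turn coil, B = Nμ₀IR²/[2(R²+z²)^(3/2)] with R = 0.0754 m, z = 0.121 m, so I = 2B(R²+z²)^(3/2)/(Nμ₀R²) = 2 × 8.93×10⁻⁴ × 2.90×10⁻³ / (122 × 4π×10⁻⁷ × 0.005685) = 5.94 A.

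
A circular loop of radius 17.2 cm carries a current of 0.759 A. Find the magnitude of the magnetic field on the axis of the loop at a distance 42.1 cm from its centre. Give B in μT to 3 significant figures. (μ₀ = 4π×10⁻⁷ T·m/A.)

On the axis of a circular loop, B = μ₀IR² / [2(R²+z²)^(3/2)].
R² + z² = (0.172)² + (0.421)² = 0.2068 m², and (R²+z²)^(3/2) = 9.41×10⁻² m³.
B = (4π×10⁻⁷ × 0.759 × 0.02958) / (2 × 9.41×10⁻²) = 1.50×10⁻⁷ T.

B ≈ 0.150 μT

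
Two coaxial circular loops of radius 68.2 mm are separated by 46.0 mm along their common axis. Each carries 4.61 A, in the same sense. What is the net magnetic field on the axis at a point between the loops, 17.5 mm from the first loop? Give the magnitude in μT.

B ≈ 72.0 μT

Each loop contributes B = μ₀IR²/[2(R²+z²)^(3/2)] on the axis, with z measured from that loop.
Loop 1 (z = 0.0175 m): B₁ = 3.86×10⁻⁵ T. Loop 2 (z = 0.0285 m): B₂ = 3.34×10⁻⁵ T.
The fields add: B = B₁ + B₂ = 7.20×10⁻⁵ T.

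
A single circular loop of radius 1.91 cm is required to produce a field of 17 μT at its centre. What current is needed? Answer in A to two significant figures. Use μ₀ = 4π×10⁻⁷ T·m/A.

At the centre of a circular loop B = μ₀I/(2R), so I = 2RB/μ₀.
With R = 0.0191 m, I = 2 × 0.0191 × 1.70×10⁻⁵ / (4π×10⁻⁷) = 0.517 A.

I ≈ 0.52 A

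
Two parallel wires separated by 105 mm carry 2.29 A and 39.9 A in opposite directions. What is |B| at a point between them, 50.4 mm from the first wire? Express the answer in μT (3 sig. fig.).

B ≈ 155 μT

Each long wire gives B = μ₀I/(2πd). Distances are d₁ = 0.0504 m and d₂ = 0.0546 m.
B₁ = 9.09×10⁻⁶ T, B₂ = 1.46×10⁻⁴ T.
Between antiparallel currents both contributions point the same way, so they add. B = B₁ + B₂ = 9.09×10⁻⁶ + 1.46×10⁻⁴ = 1.55×10⁻⁴ T.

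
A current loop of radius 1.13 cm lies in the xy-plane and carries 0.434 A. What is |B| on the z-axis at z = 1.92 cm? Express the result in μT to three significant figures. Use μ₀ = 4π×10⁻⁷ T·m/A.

On the axis of a circular loop, B = μ₀IR² / [2(R²+z²)^(3/2)].
R² + z² = (0.0113)² + (0.0192)² = 0.0004963 m², and (R²+z²)^(3/2) = 1.11×10⁻⁵ m³.
B = (4π×10⁻⁷ × 0.434 × 0.0001277) / (2 × 1.11×10⁻⁵) = 3.15×10⁻⁶ T.

B ≈ 3.15 μT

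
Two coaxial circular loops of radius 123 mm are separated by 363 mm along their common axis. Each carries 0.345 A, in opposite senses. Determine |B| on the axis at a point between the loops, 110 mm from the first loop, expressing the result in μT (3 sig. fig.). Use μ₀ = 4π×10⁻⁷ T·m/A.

B ≈ 0.583 μT

Each loop contributes B = μ₀IR²/[2(R²+z²)^(3/2)] on the axis, with z measured from that loop.
Loop 1 (z = 0.11 m): B₁ = 7.30×10⁻⁷ T. Loop 2 (z = 0.253 m): B₂ = 1.47×10⁻⁷ T.
The fields oppose: B = |B₁ − B₂| = 5.83×10⁻⁷ T.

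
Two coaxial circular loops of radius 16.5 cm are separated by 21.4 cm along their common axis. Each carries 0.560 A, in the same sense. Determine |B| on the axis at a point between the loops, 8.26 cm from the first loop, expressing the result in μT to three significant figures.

Each loop contributes B = μ₀IR²/[2(R²+z²)^(3/2)] on the axis, with z measured from that loop.
Loop 1 (z = 0.0826 m): B₁ = 1.52×10⁻⁶ T. Loop 2 (z = 0.1314 m): B₂ = 1.02×10⁻⁶ T.
The fields add: B = B₁ + B₂ = 2.55×10⁻⁶ T.

B ≈ 2.55 μT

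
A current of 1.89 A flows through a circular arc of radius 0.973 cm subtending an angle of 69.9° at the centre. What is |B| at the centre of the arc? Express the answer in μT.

B ≈ 23.7 μT

The Biot–Savart field of a circular arc at its centre is B = μ₀Iφ/(4πR), with φ = 1.22 rad.
B = (4π×10⁻⁷ × 1.89 × 1.22) / (4π × 0.00973) = 2.37×10⁻⁵ T.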